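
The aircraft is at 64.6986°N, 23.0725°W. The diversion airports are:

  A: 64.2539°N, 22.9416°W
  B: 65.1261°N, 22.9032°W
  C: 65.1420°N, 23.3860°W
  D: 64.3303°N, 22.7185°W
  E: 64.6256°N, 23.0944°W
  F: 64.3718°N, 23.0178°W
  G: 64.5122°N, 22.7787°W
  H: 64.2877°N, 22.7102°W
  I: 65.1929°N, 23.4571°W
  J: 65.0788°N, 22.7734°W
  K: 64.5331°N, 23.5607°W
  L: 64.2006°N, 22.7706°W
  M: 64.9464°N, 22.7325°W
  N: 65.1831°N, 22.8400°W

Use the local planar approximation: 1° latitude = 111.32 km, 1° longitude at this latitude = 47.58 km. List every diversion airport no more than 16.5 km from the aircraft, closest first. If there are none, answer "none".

Distances from 64.6986°N, 23.0725°W:
A: 49.8943 km
B: 48.2662 km
C: 51.5639 km
D: 44.3241 km
E: 8.1929 km
F: 36.4724 km
G: 25.0195 km
H: 48.8818 km
I: 57.9885 km
J: 44.6524 km
K: 29.6478 km
L: 57.2681 km
M: 31.9787 km
N: 55.0573 km
Threshold 16.5 km: E (8.1929 km) is within range.

E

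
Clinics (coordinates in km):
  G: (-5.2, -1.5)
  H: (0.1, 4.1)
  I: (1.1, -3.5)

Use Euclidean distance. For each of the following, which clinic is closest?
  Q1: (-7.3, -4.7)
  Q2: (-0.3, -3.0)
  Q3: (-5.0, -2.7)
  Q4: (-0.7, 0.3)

Q1 at (-7.3, -4.7):
  G: √((2.1)² + (3.2)²) = √(4.4100 + 10.2400) = 3.83 km
  H: √((7.4)² + (8.8)²) = √(54.7600 + 77.4400) = 11.50 km
  I: √((8.4)² + (1.2)²) = √(70.5600 + 1.4400) = 8.49 km
  → nearest: G (3.83 km)
Q2 at (-0.3, -3.0):
  G: √((-4.9)² + (1.5)²) = √(24.0100 + 2.2500) = 5.12 km
  H: √((0.4)² + (7.1)²) = √(0.1600 + 50.4100) = 7.11 km
  I: √((1.4)² + (-0.5)²) = √(1.9600 + 0.2500) = 1.49 km
  → nearest: I (1.49 km)
Q3 at (-5.0, -2.7):
  G: √((-0.2)² + (1.2)²) = √(0.0400 + 1.4400) = 1.22 km
  H: √((5.1)² + (6.8)²) = √(26.0100 + 46.2400) = 8.50 km
  I: √((6.1)² + (-0.8)²) = √(37.2100 + 0.6400) = 6.15 km
  → nearest: G (1.22 km)
Q4 at (-0.7, 0.3):
  G: √((-4.5)² + (-1.8)²) = √(20.2500 + 3.2400) = 4.85 km
  H: √((0.8)² + (3.8)²) = √(0.6400 + 14.4400) = 3.88 km
  I: √((1.8)² + (-3.8)²) = √(3.2400 + 14.4400) = 4.20 km
  → nearest: H (3.88 km)

Q1→G; Q2→I; Q3→G; Q4→H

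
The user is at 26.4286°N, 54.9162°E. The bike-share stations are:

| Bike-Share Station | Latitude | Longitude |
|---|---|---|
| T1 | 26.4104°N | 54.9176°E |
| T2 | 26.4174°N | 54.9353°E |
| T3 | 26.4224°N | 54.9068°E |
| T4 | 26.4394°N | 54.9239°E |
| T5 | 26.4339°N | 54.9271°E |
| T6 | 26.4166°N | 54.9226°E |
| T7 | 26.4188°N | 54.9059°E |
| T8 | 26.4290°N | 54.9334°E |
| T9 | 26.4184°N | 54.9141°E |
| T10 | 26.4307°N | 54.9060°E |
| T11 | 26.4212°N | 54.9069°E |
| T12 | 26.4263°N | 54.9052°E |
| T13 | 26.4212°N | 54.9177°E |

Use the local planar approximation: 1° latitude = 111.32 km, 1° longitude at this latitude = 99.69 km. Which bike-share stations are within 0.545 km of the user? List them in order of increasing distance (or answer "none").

Distances from 26.4286°N, 54.9162°E:
T1: √((-0.0182·111.32)² + (0.0014·99.69)²) = √(4.104773 + 0.019479) = 2.0308 km
T2: √((-0.0112·111.32)² + (0.0191·99.69)²) = √(1.554470 + 3.625517) = 2.2760 km
T3: √((-0.0062·111.32)² + (-0.0094·99.69)²) = √(0.476354 + 0.878130) = 1.1638 km
T4: √((0.0108·111.32)² + (0.0077·99.69)²) = √(1.445419 + 0.589230) = 1.4264 km
T5: √((0.0053·111.32)² + (0.0109·99.69)²) = √(0.348095 + 1.180745) = 1.2365 km
T6: √((-0.0120·111.32)² + (0.0064·99.69)²) = √(1.784469 + 0.407064) = 1.4804 km
T7: √((-0.0098·111.32)² + (-0.0103·99.69)²) = √(1.190141 + 1.054333) = 1.4982 km
T8: √((0.0004·111.32)² + (0.0172·99.69)²) = √(0.001983 + 2.940086) = 1.7152 km
T9: √((-0.0102·111.32)² + (-0.0021·99.69)²) = √(1.289278 + 0.043827) = 1.1546 km
T10: √((0.0021·111.32)² + (-0.0102·99.69)²) = √(0.054649 + 1.033960) = 1.0434 km
T11: √((-0.0074·111.32)² + (-0.0093·99.69)²) = √(0.678594 + 0.859546) = 1.2402 km
T12: √((-0.0023·111.32)² + (-0.0110·99.69)²) = √(0.065554 + 1.202510) = 1.1261 km
T13: √((-0.0074·111.32)² + (0.0015·99.69)²) = √(0.678594 + 0.022361) = 0.8372 km
Threshold 0.545 km: none within range.

none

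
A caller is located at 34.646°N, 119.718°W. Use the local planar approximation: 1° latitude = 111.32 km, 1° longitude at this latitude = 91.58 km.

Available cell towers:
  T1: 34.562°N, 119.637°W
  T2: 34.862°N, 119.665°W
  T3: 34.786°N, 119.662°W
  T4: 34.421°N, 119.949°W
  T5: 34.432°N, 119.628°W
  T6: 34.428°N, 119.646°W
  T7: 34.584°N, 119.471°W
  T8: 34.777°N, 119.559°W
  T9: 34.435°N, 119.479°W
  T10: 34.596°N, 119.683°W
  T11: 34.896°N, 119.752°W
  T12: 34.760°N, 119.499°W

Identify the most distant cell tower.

Distances from 34.646°N, 119.718°W:
T1: √((-0.084·111.32)² + (0.081·91.58)²) = √(87.43896 + 55.02643) = 11.936 km
T2: √((0.216·111.32)² + (0.053·91.58)²) = √(578.16780 + 23.55879) = 24.530 km
T3: √((0.140·111.32)² + (0.056·91.58)²) = √(242.88599 + 26.30131) = 16.407 km
T4: √((-0.225·111.32)² + (-0.231·91.58)²) = √(627.35221 + 447.53318) = 32.785 km
T5: √((-0.214·111.32)² + (0.090·91.58)²) = √(567.51055 + 67.93386) = 25.208 km
T6: √((-0.218·111.32)² + (0.072·91.58)²) = √(588.92418 + 43.47767) = 25.148 km
T7: √((-0.062·111.32)² + (0.247·91.58)²) = √(47.63540 + 511.67616) = 23.650 km
T8: √((0.131·111.32)² + (0.159·91.58)²) = √(212.66156 + 212.02913) = 20.608 km
T9: √((-0.211·111.32)² + (0.239·91.58)²) = √(551.71057 + 479.06791) = 32.106 km
T10: √((-0.050·111.32)² + (0.035·91.58)²) = √(30.98036 + 10.27395) = 6.423 km
T11: √((0.250·111.32)² + (-0.034·91.58)²) = √(774.50890 + 9.69525) = 28.004 km
T12: √((0.114·111.32)² + (0.219·91.58)²) = √(161.04828 + 402.24394) = 23.734 km
Maximum: T4 at 32.785 km.

T4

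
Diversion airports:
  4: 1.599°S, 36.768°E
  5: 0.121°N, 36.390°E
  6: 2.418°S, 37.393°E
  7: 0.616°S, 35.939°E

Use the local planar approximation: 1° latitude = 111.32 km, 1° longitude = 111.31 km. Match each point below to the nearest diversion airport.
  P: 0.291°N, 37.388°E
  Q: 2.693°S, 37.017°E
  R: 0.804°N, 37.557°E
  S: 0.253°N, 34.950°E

P at 0.291°N, 37.388°E:
  4: 221.424 km
  5: 112.688 km
  6: 301.566 km
  7: 190.285 km
  → nearest: 5 (112.688 km)
Q at 2.693°S, 37.017°E:
  4: 124.898 km
  5: 320.935 km
  6: 51.854 km
  7: 260.494 km
  → nearest: 6 (51.854 km)
R at 0.804°N, 37.557°E:
  4: 281.550 km
  5: 150.514 km
  6: 359.137 km
  7: 239.632 km
  → nearest: 5 (150.514 km)
S at 0.253°N, 34.950°E:
  4: 288.884 km
  5: 160.959 km
  6: 402.933 km
  7: 146.550 km
  → nearest: 7 (146.550 km)

P→5; Q→6; R→5; S→7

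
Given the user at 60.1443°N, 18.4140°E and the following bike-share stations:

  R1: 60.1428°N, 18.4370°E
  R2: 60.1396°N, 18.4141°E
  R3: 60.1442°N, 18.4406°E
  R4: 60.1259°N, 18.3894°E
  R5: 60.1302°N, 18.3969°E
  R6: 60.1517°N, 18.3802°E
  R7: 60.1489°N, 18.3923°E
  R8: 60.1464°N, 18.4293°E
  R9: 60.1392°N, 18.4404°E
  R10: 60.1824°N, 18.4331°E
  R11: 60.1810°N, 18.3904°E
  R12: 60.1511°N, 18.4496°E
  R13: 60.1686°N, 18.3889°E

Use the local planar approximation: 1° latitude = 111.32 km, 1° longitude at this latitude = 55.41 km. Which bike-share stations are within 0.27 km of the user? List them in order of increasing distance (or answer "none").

Distances from 60.1443°N, 18.4140°E:
R1: √((-0.0015·111.32)² + (0.0230·55.41)²) = √(0.027882 + 1.624172) = 1.2853 km
R2: √((-0.0047·111.32)² + (0.0001·55.41)²) = √(0.273742 + 0.000031) = 0.5232 km
R3: √((-0.0001·111.32)² + (0.0266·55.41)²) = √(0.000124 + 2.172399) = 1.4739 km
R4: √((-0.0184·111.32)² + (-0.0246·55.41)²) = √(4.195484 + 1.858003) = 2.4604 km
R5: √((-0.0141·111.32)² + (-0.0171·55.41)²) = √(2.463682 + 0.897777) = 1.8334 km
R6: √((0.0074·111.32)² + (-0.0338·55.41)²) = √(0.678594 + 3.507597) = 2.0460 km
R7: √((0.0046·111.32)² + (-0.0217·55.41)²) = √(0.262218 + 1.445759) = 1.3069 km
R8: √((0.0021·111.32)² + (0.0153·55.41)²) = √(0.054649 + 0.718719) = 0.8794 km
R9: √((-0.0051·111.32)² + (0.0264·55.41)²) = √(0.322320 + 2.139854) = 1.5691 km
R10: √((0.0381·111.32)² + (0.0191·55.41)²) = √(17.988558 + 1.120065) = 4.3713 km
R11: √((0.0367·111.32)² + (-0.0236·55.41)²) = √(16.690853 + 1.710017) = 4.2896 km
R12: √((0.0068·111.32)² + (0.0356·55.41)²) = √(0.573013 + 3.891135) = 2.1129 km
R13: √((0.0243·111.32)² + (-0.0251·55.41)²) = √(7.317436 + 1.934300) = 3.0417 km
Threshold 0.27 km: none within range.

none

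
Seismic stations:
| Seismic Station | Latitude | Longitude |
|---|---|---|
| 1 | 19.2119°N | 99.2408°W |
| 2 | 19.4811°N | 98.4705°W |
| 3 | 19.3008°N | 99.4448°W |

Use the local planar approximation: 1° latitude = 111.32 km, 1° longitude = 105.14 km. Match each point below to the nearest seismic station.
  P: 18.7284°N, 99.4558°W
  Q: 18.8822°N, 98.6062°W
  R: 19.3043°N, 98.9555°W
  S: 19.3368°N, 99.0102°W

P→1; Q→2; R→1; S→1

P at 18.7284°N, 99.4558°W:
  1: √((0.4835·111.32)² + (0.2150·105.14)²) = √(2896.939011 + 510.990546) = 58.3775 km
  2: √((0.7527·111.32)² + (0.9853·105.14)²) = √(7020.858615 + 10731.808413) = 133.2391 km
  3: √((0.5724·111.32)² + (0.0110·105.14)²) = √(4060.183346 + 1.337585) = 63.7301 km
  → nearest: 1 (58.3775 km)
Q at 18.8822°N, 98.6062°W:
  1: √((0.3297·111.32)² + (-0.6346·105.14)²) = √(1347.051778 + 4451.804467) = 76.1502 km
  2: √((0.5989·111.32)² + (0.1357·105.14)²) = √(4444.828631 + 203.561499) = 68.1791 km
  3: √((0.4186·111.32)² + (-0.8386·105.14)²) = √(2171.425048 + 7774.020142) = 99.7269 km
  → nearest: 2 (68.1791 km)
R at 19.3043°N, 98.9555°W:
  1: √((-0.0924·111.32)² + (-0.2853·105.14)²) = √(105.801138 + 899.786533) = 31.7110 km
  2: √((0.1768·111.32)² + (0.4850·105.14)²) = √(387.356561 + 2600.275850) = 54.6592 km
  3: √((-0.0035·111.32)² + (-0.4893·105.14)²) = √(0.151804 + 2646.588231) = 51.4465 km
  → nearest: 1 (31.7110 km)
S at 19.3368°N, 99.0102°W:
  1: √((-0.1249·111.32)² + (-0.2306·105.14)²) = √(193.317545 + 587.833796) = 27.9491 km
  2: √((0.1443·111.32)² + (0.5397·105.14)²) = √(258.035261 + 3219.888118) = 58.9739 km
  3: √((-0.0360·111.32)² + (-0.4346·105.14)²) = √(16.060217 + 2087.927379) = 45.8692 km
  → nearest: 1 (27.9491 km)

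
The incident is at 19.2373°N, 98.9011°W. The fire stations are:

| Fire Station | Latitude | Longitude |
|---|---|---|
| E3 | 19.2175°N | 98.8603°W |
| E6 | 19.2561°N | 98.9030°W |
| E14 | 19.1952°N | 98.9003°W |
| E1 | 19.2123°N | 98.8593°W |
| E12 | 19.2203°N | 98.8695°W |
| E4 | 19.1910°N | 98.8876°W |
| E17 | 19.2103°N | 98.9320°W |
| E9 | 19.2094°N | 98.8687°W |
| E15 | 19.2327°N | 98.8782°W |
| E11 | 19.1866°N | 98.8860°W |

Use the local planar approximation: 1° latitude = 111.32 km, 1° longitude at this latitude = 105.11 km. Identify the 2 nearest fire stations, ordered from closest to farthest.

E6, E15

Distances from 19.2373°N, 98.9011°W:
E3: √((-0.0198·111.32)² + (0.0408·105.11)²) = √(4.858216 + 18.391129) = 4.8218 km
E6: √((0.0188·111.32)² + (-0.0019·105.11)²) = √(4.379879 + 0.039884) = 2.1023 km
E14: √((-0.0421·111.32)² + (0.0008·105.11)²) = √(21.963957 + 0.007071) = 4.6873 km
E1: √((-0.0250·111.32)² + (0.0418·105.11)²) = √(7.745089 + 19.303703) = 5.2008 km
E12: √((-0.0170·111.32)² + (0.0316·105.11)²) = √(3.581329 + 11.032203) = 3.8228 km
E4: √((-0.0463·111.32)² + (0.0135·105.11)²) = √(26.564912 + 2.013518) = 5.3459 km
E17: √((-0.0270·111.32)² + (-0.0309·105.11)²) = √(9.033872 + 10.548848) = 4.4252 km
E9: √((-0.0279·111.32)² + (0.0324·105.11)²) = √(9.646168 + 11.597866) = 4.6091 km
E15: √((-0.0046·111.32)² + (0.0229·105.11)²) = √(0.262218 + 5.793740) = 2.4609 km
E11: √((-0.0507·111.32)² + (0.0151·105.11)²) = √(31.853878 + 2.519080) = 5.8628 km
Sorted: E6 (2.1023 km) < E15 (2.4609 km) < E12 (3.8228 km) < E17 (4.4252 km) < …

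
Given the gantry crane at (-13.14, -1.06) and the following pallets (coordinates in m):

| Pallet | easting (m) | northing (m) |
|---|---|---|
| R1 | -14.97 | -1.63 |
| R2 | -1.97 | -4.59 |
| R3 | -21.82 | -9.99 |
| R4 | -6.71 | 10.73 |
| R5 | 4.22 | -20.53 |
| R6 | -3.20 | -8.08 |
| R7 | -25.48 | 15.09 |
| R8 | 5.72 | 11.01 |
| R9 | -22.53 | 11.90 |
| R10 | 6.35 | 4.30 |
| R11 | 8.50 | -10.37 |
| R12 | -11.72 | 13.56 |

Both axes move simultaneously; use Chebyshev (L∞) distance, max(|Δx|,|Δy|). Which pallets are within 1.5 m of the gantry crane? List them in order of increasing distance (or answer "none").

Distances from (-13.14, -1.06):
R1: 1.83 m
R2: 11.17 m
R3: 8.93 m
R4: 11.79 m
R5: 19.47 m
R6: 9.94 m
R7: 16.15 m
R8: 18.86 m
R9: 12.96 m
R10: 19.49 m
R11: 21.64 m
R12: 14.62 m
Threshold 1.5 m: none within range.

none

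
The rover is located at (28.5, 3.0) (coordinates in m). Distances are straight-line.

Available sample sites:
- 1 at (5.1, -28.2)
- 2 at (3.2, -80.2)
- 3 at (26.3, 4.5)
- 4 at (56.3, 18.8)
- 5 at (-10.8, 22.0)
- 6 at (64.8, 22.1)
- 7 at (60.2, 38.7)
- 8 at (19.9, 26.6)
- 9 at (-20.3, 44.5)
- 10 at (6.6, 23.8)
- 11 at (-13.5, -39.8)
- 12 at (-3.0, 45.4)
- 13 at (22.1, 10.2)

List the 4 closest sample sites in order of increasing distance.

3, 13, 8, 10

Distances from (28.5, 3.0):
1: √((-23.4)² + (-31.2)²) = √(547.560 + 973.440) = 39.0 m
2: √((-25.3)² + (-83.2)²) = √(640.090 + 6922.240) = 87.0 m
3: √((-2.2)² + (1.5)²) = √(4.840 + 2.250) = 2.7 m
4: √((27.8)² + (15.8)²) = √(772.840 + 249.640) = 32.0 m
5: √((-39.3)² + (19.0)²) = √(1544.490 + 361.000) = 43.7 m
6: √((36.3)² + (19.1)²) = √(1317.690 + 364.810) = 41.0 m
7: √((31.7)² + (35.7)²) = √(1004.890 + 1274.490) = 47.7 m
8: √((-8.6)² + (23.6)²) = √(73.960 + 556.960) = 25.1 m
9: √((-48.8)² + (41.5)²) = √(2381.440 + 1722.250) = 64.1 m
10: √((-21.9)² + (20.8)²) = √(479.610 + 432.640) = 30.2 m
11: √((-42.0)² + (-42.8)²) = √(1764.000 + 1831.840) = 60.0 m
12: √((-31.5)² + (42.4)²) = √(992.250 + 1797.760) = 52.8 m
13: √((-6.4)² + (7.2)²) = √(40.960 + 51.840) = 9.6 m
Sorted: 3 (2.7 m) < 13 (9.6 m) < 8 (25.1 m) < 10 (30.2 m) < 4 (32.0 m) < 1 (39.0 m) < …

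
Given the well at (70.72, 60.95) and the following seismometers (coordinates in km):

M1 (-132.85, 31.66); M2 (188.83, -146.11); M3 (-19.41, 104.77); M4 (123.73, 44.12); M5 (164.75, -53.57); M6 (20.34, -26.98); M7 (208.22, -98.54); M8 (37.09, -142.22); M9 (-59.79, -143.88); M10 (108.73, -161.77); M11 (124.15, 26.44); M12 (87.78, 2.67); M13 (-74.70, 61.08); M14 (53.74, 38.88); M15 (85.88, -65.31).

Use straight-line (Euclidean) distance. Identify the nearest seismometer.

M14

Distances from (70.72, 60.95):
M1: √((-203.57)² + (-29.29)²) = √(41440.7449 + 857.9041) = 205.67 km
M2: √((118.11)² + (-207.06)²) = √(13949.9721 + 42873.8436) = 238.38 km
M3: √((-90.13)² + (43.82)²) = √(8123.4169 + 1920.1924) = 100.22 km
M4: √((53.01)² + (-16.83)²) = √(2810.0601 + 283.2489) = 55.62 km
M5: √((94.03)² + (-114.52)²) = √(8841.6409 + 13114.8304) = 148.18 km
M6: √((-50.38)² + (-87.93)²) = √(2538.1444 + 7731.6849) = 101.34 km
M7: √((137.50)² + (-159.49)²) = √(18906.2500 + 25437.0601) = 210.58 km
M8: √((-33.63)² + (-203.17)²) = √(1130.9769 + 41278.0489) = 205.93 km
M9: √((-130.51)² + (-204.83)²) = √(17032.8601 + 41955.3289) = 242.87 km
M10: √((38.01)² + (-222.72)²) = √(1444.7601 + 49604.1984) = 225.94 km
M11: √((53.43)² + (-34.51)²) = √(2854.7649 + 1190.9401) = 63.61 km
M12: √((17.06)² + (-58.28)²) = √(291.0436 + 3396.5584) = 60.73 km
M13: √((-145.42)² + (0.13)²) = √(21146.9764 + 0.0169) = 145.42 km
M14: √((-16.98)² + (-22.07)²) = √(288.3204 + 487.0849) = 27.85 km
M15: √((15.16)² + (-126.26)²) = √(229.8256 + 15941.5876) = 127.17 km
Minimum: M14 at 27.85 km.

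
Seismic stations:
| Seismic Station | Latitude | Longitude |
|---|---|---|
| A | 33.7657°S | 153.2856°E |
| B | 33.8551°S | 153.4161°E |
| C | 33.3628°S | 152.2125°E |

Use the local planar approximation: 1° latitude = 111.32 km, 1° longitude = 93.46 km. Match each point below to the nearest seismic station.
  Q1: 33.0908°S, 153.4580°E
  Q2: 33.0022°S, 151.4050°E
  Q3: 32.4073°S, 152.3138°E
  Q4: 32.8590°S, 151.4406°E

Q1→A; Q2→C; Q3→C; Q4→C

Q1 at 33.0908°S, 153.4580°E:
  A: √((-0.6749·111.32)² + (-0.1724·93.46)²) = √(5644.497066 + 259.612785) = 76.8382 km
  B: √((-0.7643·111.32)² + (-0.0419·93.46)²) = √(7238.925624 + 15.334852) = 85.1719 km
  C: √((-0.2720·111.32)² + (-1.2455·93.46)²) = √(916.820263 + 13549.991324) = 120.2781 km
  → nearest: A (76.8382 km)
Q2 at 33.0022°S, 151.4050°E:
  A: √((-0.7635·111.32)² + (1.8806·93.46)²) = √(7223.779452 + 30891.885532) = 195.2323 km
  B: √((-0.8529·111.32)² + (2.0111·93.46)²) = √(9014.520364 + 35327.986470) = 210.5766 km
  C: √((-0.3606·111.32)² + (0.8075·93.46)²) = √(1611.379522 + 5695.562414) = 85.4807 km
  → nearest: C (85.4807 km)
Q3 at 32.4073°S, 152.3138°E:
  A: √((-1.3584·111.32)² + (0.9718·93.46)²) = √(22866.607703 + 8249.076722) = 176.3964 km
  B: √((-1.4478·111.32)² + (1.1023·93.46)²) = √(25975.477505 + 10613.317787) = 191.2820 km
  C: √((-0.9555·111.32)² + (-0.1013·93.46)²) = √(11313.781266 + 89.633518) = 106.7868 km
  → nearest: C (106.7868 km)
Q4 at 32.8590°S, 151.4406°E:
  A: √((-0.9067·111.32)² + (1.8450·93.46)²) = √(10187.640865 + 29733.380896) = 199.8025 km
  B: √((-0.9961·111.32)² + (1.9755·93.46)²) = √(12295.672174 + 34088.321830) = 215.3694 km
  C: √((-0.5038·111.32)² + (0.7719·93.46)²) = √(3145.304684 + 5204.435556) = 91.3769 km
  → nearest: C (91.3769 km)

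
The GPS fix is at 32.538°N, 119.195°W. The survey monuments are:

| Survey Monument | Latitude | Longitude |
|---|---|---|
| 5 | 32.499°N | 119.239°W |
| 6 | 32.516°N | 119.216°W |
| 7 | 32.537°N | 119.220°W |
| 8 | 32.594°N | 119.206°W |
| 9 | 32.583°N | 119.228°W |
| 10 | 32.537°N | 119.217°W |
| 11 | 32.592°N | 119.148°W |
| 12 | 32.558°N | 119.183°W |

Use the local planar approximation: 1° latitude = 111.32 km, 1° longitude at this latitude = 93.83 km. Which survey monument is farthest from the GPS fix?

Distances from 32.538°N, 119.195°W:
5: 5.991 km
6: 3.143 km
7: 2.348 km
8: 6.319 km
9: 5.889 km
10: 2.067 km
11: 7.455 km
12: 2.495 km
Maximum: 11 at 7.455 km.

11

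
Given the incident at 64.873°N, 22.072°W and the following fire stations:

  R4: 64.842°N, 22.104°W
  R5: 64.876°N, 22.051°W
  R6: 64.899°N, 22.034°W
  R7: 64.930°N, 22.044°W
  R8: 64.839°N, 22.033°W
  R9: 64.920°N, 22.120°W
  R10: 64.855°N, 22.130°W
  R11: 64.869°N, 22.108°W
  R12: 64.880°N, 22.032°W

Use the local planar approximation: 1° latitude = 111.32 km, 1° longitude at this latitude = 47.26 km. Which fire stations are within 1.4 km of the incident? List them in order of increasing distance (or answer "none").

R5

Distances from 64.873°N, 22.072°W:
R4: √((-0.031·111.32)² + (-0.032·47.26)²) = √(11.90885 + 2.28711) = 3.768 km
R5: √((0.003·111.32)² + (0.021·47.26)²) = √(0.11153 + 0.98498) = 1.047 km
R6: √((0.026·111.32)² + (0.038·47.26)²) = √(8.37709 + 3.22518) = 3.406 km
R7: √((0.057·111.32)² + (0.028·47.26)²) = √(40.26207 + 1.75107) = 6.482 km
R8: √((-0.034·111.32)² + (0.039·47.26)²) = √(14.32532 + 3.39717) = 4.210 km
R9: √((0.047·111.32)² + (-0.048·47.26)²) = √(27.37424 + 5.14600) = 5.703 km
R10: √((-0.018·111.32)² + (-0.058·47.26)²) = √(4.01505 + 7.51352) = 3.395 km
R11: √((-0.004·111.32)² + (-0.036·47.26)²) = √(0.19827 + 2.89463) = 1.759 km
R12: √((0.007·111.32)² + (0.040·47.26)²) = √(0.60721 + 3.57361) = 2.045 km
Threshold 1.4 km: R5 (1.047 km) is within range.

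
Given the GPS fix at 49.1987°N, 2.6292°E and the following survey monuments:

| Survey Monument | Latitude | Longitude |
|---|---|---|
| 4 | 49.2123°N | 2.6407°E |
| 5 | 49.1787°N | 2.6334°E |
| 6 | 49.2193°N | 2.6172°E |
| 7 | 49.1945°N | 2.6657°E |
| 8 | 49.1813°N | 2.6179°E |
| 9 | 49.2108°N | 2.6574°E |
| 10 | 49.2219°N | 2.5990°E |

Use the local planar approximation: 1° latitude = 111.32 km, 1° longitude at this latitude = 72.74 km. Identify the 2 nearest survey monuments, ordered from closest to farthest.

4, 8

Distances from 49.1987°N, 2.6292°E:
4: √((0.0136·111.32)² + (0.0115·72.74)²) = √(2.292051 + 0.699749) = 1.7297 km
5: √((-0.0200·111.32)² + (0.0042·72.74)²) = √(4.956857 + 0.093335) = 2.2473 km
6: √((0.0206·111.32)² + (-0.0120·72.74)²) = √(5.258730 + 0.761919) = 2.4537 km
7: √((-0.0042·111.32)² + (0.0365·72.74)²) = √(0.218597 + 7.049078) = 2.6959 km
8: √((-0.0174·111.32)² + (-0.0113·72.74)²) = √(3.751845 + 0.675622) = 2.1042 km
9: √((0.0121·111.32)² + (0.0282·72.74)²) = √(1.814334 + 4.207700) = 2.4540 km
10: √((0.0232·111.32)² + (-0.0302·72.74)²) = √(6.669947 + 4.825702) = 3.3905 km
Sorted: 4 (1.7297 km) < 8 (2.1042 km) < 5 (2.2473 km) < 6 (2.4537 km) < …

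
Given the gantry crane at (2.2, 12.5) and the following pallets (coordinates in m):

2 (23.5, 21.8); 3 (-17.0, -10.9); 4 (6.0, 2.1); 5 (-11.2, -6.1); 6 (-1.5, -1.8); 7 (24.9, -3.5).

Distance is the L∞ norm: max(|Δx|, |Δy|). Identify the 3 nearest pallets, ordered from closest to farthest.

4, 6, 5

Distances from (2.2, 12.5):
2: max(|21.3|, |9.3|) = 21.3 m
3: max(|-19.2|, |-23.4|) = 23.4 m
4: max(|3.8|, |-10.4|) = 10.4 m
5: max(|-13.4|, |-18.6|) = 18.6 m
6: max(|-3.7|, |-14.3|) = 14.3 m
7: max(|22.7|, |-16.0|) = 22.7 m
Sorted: 4 (10.4 m) < 6 (14.3 m) < 5 (18.6 m) < 2 (21.3 m) < 7 (22.7 m) < …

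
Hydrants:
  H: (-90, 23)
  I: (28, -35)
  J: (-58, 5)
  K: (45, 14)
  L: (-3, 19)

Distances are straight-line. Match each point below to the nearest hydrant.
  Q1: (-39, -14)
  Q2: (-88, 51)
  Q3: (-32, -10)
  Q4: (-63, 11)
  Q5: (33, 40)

Q1 at (-39, -14):
  H: √((-51)² + (37)²) = √(2601.000 + 1369.000) = 63.0
  I: √((67)² + (-21)²) = √(4489.000 + 441.000) = 70.2
  J: √((-19)² + (19)²) = √(361.000 + 361.000) = 26.9
  K: √((84)² + (28)²) = √(7056.000 + 784.000) = 88.5
  L: √((36)² + (33)²) = √(1296.000 + 1089.000) = 48.8
  → nearest: J (26.9)
Q2 at (-88, 51):
  H: √((-2)² + (-28)²) = √(4.000 + 784.000) = 28.1
  I: √((116)² + (-86)²) = √(13456.000 + 7396.000) = 144.4
  J: √((30)² + (-46)²) = √(900.000 + 2116.000) = 54.9
  K: √((133)² + (-37)²) = √(17689.000 + 1369.000) = 138.1
  L: √((85)² + (-32)²) = √(7225.000 + 1024.000) = 90.8
  → nearest: H (28.1)
Q3 at (-32, -10):
  H: √((-58)² + (33)²) = √(3364.000 + 1089.000) = 66.7
  I: √((60)² + (-25)²) = √(3600.000 + 625.000) = 65.0
  J: √((-26)² + (15)²) = √(676.000 + 225.000) = 30.0
  K: √((77)² + (24)²) = √(5929.000 + 576.000) = 80.7
  L: √((29)² + (29)²) = √(841.000 + 841.000) = 41.0
  → nearest: J (30.0)
Q4 at (-63, 11):
  H: √((-27)² + (12)²) = √(729.000 + 144.000) = 29.5
  I: √((91)² + (-46)²) = √(8281.000 + 2116.000) = 102.0
  J: √((5)² + (-6)²) = √(25.000 + 36.000) = 7.8
  K: √((108)² + (3)²) = √(11664.000 + 9.000) = 108.0
  L: √((60)² + (8)²) = √(3600.000 + 64.000) = 60.5
  → nearest: J (7.8)
Q5 at (33, 40):
  H: √((-123)² + (-17)²) = √(15129.000 + 289.000) = 124.2
  I: √((-5)² + (-75)²) = √(25.000 + 5625.000) = 75.2
  J: √((-91)² + (-35)²) = √(8281.000 + 1225.000) = 97.5
  K: √((12)² + (-26)²) = √(144.000 + 676.000) = 28.6
  L: √((-36)² + (-21)²) = √(1296.000 + 441.000) = 41.7
  → nearest: K (28.6)

Q1→J; Q2→H; Q3→J; Q4→J; Q5→K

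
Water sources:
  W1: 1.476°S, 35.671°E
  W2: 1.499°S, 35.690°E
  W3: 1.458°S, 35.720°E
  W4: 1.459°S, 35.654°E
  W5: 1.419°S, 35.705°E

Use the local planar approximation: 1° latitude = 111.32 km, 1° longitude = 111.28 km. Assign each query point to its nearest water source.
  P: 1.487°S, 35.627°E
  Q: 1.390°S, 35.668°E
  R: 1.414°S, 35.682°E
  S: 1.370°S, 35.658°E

P→W4; Q→W5; R→W5; S→W5

P at 1.487°S, 35.627°E:
  W1: √((0.011·111.32)² + (0.044·111.28)²) = √(1.49945 + 23.97395) = 5.047 km
  W2: √((-0.012·111.32)² + (0.063·111.28)²) = √(1.78447 + 49.14907) = 7.137 km
  W3: √((0.029·111.32)² + (0.093·111.28)²) = √(10.42179 + 107.10263) = 10.841 km
  W4: √((0.028·111.32)² + (0.027·111.28)²) = √(9.71544 + 9.02738) = 4.329 km
  W5: √((0.068·111.32)² + (0.078·111.28)²) = √(57.30127 + 75.33962) = 11.517 km
  → nearest: W4 (4.329 km)
Q at 1.390°S, 35.668°E:
  W1: √((-0.086·111.32)² + (0.003·111.28)²) = √(91.65229 + 0.11145) = 9.579 km
  W2: √((-0.109·111.32)² + (0.022·111.28)²) = √(147.23104 + 5.99349) = 12.378 km
  W3: √((-0.068·111.32)² + (0.052·111.28)²) = √(57.30127 + 33.48428) = 9.528 km
  W4: √((-0.069·111.32)² + (-0.014·111.28)²) = √(58.99899 + 2.42711) = 7.837 km
  W5: √((-0.029·111.32)² + (0.037·111.28)²) = √(10.42179 + 16.95265) = 5.232 km
  → nearest: W5 (5.232 km)
R at 1.414°S, 35.682°E:
  W1: √((-0.062·111.32)² + (-0.011·111.28)²) = √(47.63540 + 1.49837) = 7.010 km
  W2: √((-0.085·111.32)² + (0.008·111.28)²) = √(89.53323 + 0.79253) = 9.504 km
  W3: √((-0.044·111.32)² + (0.038·111.28)²) = √(23.99119 + 17.88140) = 6.471 km
  W4: √((-0.045·111.32)² + (-0.028·111.28)²) = √(25.09409 + 9.70846) = 5.899 km
  W5: √((-0.005·111.32)² + (0.023·111.28)²) = √(0.30980 + 6.55073) = 2.619 km
  → nearest: W5 (2.619 km)
S at 1.370°S, 35.658°E:
  W1: √((-0.106·111.32)² + (0.013·111.28)²) = √(139.23811 + 2.09277) = 11.888 km
  W2: √((-0.129·111.32)² + (0.032·111.28)²) = √(206.21764 + 12.68044) = 14.795 km
  W3: √((-0.088·111.32)² + (0.062·111.28)²) = √(95.96475 + 47.60117) = 11.982 km
  W4: √((-0.089·111.32)² + (-0.004·111.28)²) = √(98.15816 + 0.19813) = 9.917 km
  W5: √((-0.049·111.32)² + (0.047·111.28)²) = √(29.75353 + 27.35457) = 7.557 km
  → nearest: W5 (7.557 km)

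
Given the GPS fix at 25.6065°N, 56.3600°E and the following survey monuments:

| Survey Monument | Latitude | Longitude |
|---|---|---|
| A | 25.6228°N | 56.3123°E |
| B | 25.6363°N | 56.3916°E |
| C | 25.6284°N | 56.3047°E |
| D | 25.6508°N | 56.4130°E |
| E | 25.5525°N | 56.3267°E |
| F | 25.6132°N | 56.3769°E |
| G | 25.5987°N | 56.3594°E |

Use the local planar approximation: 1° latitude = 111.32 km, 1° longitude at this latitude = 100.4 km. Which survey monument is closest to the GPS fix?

G

Distances from 25.6065°N, 56.3600°E:
A: √((0.0163·111.32)² + (-0.0477·100.4)²) = √(3.292468 + 22.935287) = 5.1213 km
B: √((0.0298·111.32)² + (0.0316·100.4)²) = √(11.004718 + 10.065645) = 4.5902 km
C: √((0.0219·111.32)² + (-0.0553·100.4)²) = √(5.943395 + 30.826036) = 6.0638 km
D: √((0.0443·111.32)² + (0.0530·100.4)²) = √(24.319456 + 28.315169) = 7.2550 km
E: √((-0.0540·111.32)² + (-0.0333·100.4)²) = √(36.135487 + 11.177789) = 6.8785 km
F: √((0.0067·111.32)² + (0.0169·100.4)²) = √(0.556283 + 2.878994) = 1.8535 km
G: √((-0.0078·111.32)² + (-0.0006·100.4)²) = √(0.753938 + 0.003629) = 0.8704 km
Minimum: G at 0.8704 km.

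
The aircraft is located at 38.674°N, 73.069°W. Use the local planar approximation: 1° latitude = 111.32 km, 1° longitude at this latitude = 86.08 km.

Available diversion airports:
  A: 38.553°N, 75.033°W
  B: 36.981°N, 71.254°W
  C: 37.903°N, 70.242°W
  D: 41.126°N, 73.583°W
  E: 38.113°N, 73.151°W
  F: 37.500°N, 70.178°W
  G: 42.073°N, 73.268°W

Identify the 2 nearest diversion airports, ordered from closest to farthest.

E, A

Distances from 38.674°N, 73.069°W:
A: 169.597 km
B: 244.803 km
C: 258.040 km
D: 276.519 km
E: 62.848 km
F: 281.087 km
G: 378.764 km
Sorted: E (62.848 km) < A (169.597 km) < B (244.803 km) < C (258.040 km) < …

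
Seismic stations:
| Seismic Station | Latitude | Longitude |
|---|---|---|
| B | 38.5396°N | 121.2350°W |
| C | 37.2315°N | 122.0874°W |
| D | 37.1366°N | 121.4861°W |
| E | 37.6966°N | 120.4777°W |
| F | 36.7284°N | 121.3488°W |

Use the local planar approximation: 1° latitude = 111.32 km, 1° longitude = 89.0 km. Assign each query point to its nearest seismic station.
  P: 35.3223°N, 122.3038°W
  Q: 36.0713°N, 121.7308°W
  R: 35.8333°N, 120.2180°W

P at 35.3223°N, 122.3038°W:
  B: 370.5668 km
  C: 213.4030 km
  D: 214.6795 km
  E: 310.2772 km
  F: 178.1148 km
  → nearest: F (178.1148 km)
Q at 36.0713°N, 121.7308°W:
  B: 278.2918 km
  C: 132.9958 km
  D: 120.5724 km
  E: 212.5397 km
  F: 80.6632 km
  → nearest: F (80.6632 km)
R at 35.8333°N, 120.2180°W:
  B: 314.5686 km
  C: 227.8319 km
  D: 183.8118 km
  E: 208.7064 km
  F: 141.6237 km
  → nearest: F (141.6237 km)

P→F; Q→F; R→F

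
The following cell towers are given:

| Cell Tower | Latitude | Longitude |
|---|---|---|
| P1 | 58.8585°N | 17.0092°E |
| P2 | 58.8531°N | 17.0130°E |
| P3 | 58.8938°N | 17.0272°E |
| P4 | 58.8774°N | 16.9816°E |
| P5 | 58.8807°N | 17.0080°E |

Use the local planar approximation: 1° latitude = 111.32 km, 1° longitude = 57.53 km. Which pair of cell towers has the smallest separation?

P1 and P2

Pairwise distances:
P1–P2: 0.6396 km
P4–P5: 1.5626 km
P3–P5: 1.8294 km
P1–P5: 2.4723 km
P1–P4: 2.6359 km
P2–P5: 3.0859 km
P3–P4: 3.1961 km
P2–P4: 3.2528 km
P1–P3: 4.0638 km
P2–P3: 4.6038 km
Closest pair: P1–P2 at 0.6396 km.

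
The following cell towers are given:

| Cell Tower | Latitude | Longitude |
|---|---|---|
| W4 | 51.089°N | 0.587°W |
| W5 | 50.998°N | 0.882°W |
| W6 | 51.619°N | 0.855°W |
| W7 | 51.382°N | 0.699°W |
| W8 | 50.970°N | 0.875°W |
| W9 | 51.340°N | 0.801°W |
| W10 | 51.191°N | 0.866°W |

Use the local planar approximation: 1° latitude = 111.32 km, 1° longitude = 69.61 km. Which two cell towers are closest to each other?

Pairwise distances:
W4–W5: 22.898 km
W4–W6: 61.879 km
W4–W7: 33.536 km
W4–W8: 24.029 km
W4–W9: 31.664 km
W4–W10: 22.497 km
W5–W6: 69.155 km
W5–W7: 44.605 km
W5–W8: 3.155 km
W5–W9: 38.487 km
W5–W10: 21.514 km
W6–W7: 28.530 km
W6–W8: 72.260 km
W6–W9: 31.285 km
W6–W10: 47.651 km
W7–W8: 47.472 km
W7–W9: 8.501 km
W7–W10: 24.233 km
W8–W9: 41.509 km
W8–W10: 24.610 km
W9–W10: 17.193 km
Closest pair: W5–W8 at 3.155 km.

W5 and W8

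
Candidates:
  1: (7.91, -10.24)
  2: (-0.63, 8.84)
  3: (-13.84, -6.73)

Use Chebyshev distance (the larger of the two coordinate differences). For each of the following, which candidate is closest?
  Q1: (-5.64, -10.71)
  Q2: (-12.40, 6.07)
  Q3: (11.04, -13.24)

Q1 at (-5.64, -10.71):
  1: max(|13.55|, |0.47|) = 13.55
  2: max(|5.01|, |19.55|) = 19.55
  3: max(|-8.20|, |3.98|) = 8.20
  → nearest: 3 (8.20)
Q2 at (-12.40, 6.07):
  1: max(|20.31|, |-16.31|) = 20.31
  2: max(|11.77|, |2.77|) = 11.77
  3: max(|-1.44|, |-12.80|) = 12.80
  → nearest: 2 (11.77)
Q3 at (11.04, -13.24):
  1: max(|-3.13|, |3.00|) = 3.13
  2: max(|-11.67|, |22.08|) = 22.08
  3: max(|-24.88|, |6.51|) = 24.88
  → nearest: 1 (3.13)

Q1→3; Q2→2; Q3→1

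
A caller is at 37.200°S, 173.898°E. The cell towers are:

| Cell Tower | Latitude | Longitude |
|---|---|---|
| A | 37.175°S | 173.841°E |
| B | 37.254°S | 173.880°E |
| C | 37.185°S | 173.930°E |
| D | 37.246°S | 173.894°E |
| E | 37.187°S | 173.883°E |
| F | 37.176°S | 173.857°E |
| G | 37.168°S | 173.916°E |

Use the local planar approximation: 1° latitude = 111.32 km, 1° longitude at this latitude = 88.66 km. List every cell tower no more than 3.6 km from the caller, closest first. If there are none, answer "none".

E, C

Distances from 37.200°S, 173.898°E:
A: √((0.025·111.32)² + (-0.057·88.66)²) = √(7.74509 + 25.53908) = 5.769 km
B: √((-0.054·111.32)² + (-0.018·88.66)²) = √(36.13549 + 2.54683) = 6.220 km
C: √((0.015·111.32)² + (0.032·88.66)²) = √(2.78823 + 8.04925) = 3.292 km
D: √((-0.046·111.32)² + (-0.004·88.66)²) = √(26.22177 + 0.12577) = 5.133 km
E: √((0.013·111.32)² + (-0.015·88.66)²) = √(2.09427 + 1.76863) = 1.965 km
F: √((0.024·111.32)² + (-0.041·88.66)²) = √(7.13787 + 13.21366) = 4.511 km
G: √((0.032·111.32)² + (0.018·88.66)²) = √(12.68955 + 2.54683) = 3.903 km
Threshold 3.6 km: E (1.965 km), C (3.292 km) are within range.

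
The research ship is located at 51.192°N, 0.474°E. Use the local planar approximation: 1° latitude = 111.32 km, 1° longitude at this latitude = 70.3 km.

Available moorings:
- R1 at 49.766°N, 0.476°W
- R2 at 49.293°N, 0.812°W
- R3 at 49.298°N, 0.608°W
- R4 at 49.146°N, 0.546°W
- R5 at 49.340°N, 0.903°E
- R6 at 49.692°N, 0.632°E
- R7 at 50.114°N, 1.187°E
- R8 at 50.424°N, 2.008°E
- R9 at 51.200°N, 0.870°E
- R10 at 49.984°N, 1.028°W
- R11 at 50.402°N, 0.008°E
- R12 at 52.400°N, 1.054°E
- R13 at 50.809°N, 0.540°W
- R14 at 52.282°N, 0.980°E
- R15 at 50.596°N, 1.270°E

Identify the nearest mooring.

Distances from 51.192°N, 0.474°E:
R1: √((-1.426·111.32)² + (-0.950·70.3)²) = √(25199.12416 + 4460.23622) = 172.219 km
R2: √((-1.899·111.32)² + (-1.286·70.3)²) = √(44688.55632 + 8173.20867) = 229.917 km
R3: √((-1.894·111.32)² + (-1.082·70.3)²) = √(44453.53933 + 5785.82337) = 224.141 km
R4: √((-2.046·111.32)² + (-1.020·70.3)²) = √(51874.94557 + 5141.75044) = 238.782 km
R5: √((-1.852·111.32)² + (0.429·70.3)²) = √(42503.85879 + 909.54719) = 208.359 km
R6: √((-1.500·111.32)² + (0.158·70.3)²) = √(27882.32040 + 123.37433) = 167.349 km
R7: √((-1.078·111.32)² + (0.713·70.3)²) = √(14400.71041 + 2512.40535) = 130.050 km
R8: √((-0.768·111.32)² + (1.534·70.3)²) = √(7309.18300 + 11629.50874) = 137.618 km
R9: √((0.008·111.32)² + (0.396·70.3)²) = √(0.79310 + 774.99879) = 27.853 km
R10: √((-1.208·111.32)² + (-1.502·70.3)²) = √(18083.40729 + 11149.37481) = 170.976 km
R11: √((-0.790·111.32)² + (-0.466·70.3)²) = √(7733.93607 + 1073.20450) = 93.846 km
R12: √((1.208·111.32)² + (0.580·70.3)²) = √(18083.40729 + 1662.51908) = 140.520 km
R13: √((-0.383·111.32)² + (-1.014·70.3)²) = √(1817.79098 + 5081.43717) = 83.062 km
R14: √((1.090·111.32)² + (0.506·70.3)²) = √(14723.10439 + 1265.35296) = 126.445 km
R15: √((-0.596·111.32)² + (0.796·70.3)²) = √(4401.88725 + 3131.38730) = 86.794 km
Minimum: R9 at 27.853 km.

R9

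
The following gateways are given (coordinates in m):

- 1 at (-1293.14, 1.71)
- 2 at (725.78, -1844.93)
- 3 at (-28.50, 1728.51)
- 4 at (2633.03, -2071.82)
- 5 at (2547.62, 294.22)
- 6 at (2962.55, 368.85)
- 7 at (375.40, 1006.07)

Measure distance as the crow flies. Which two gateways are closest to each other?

5 and 6

Pairwise distances:
5–6: 421.59 m
3–7: 827.68 m
2–4: 1920.70 m
1–7: 1947.50 m
1–3: 2140.36 m
5–7: 2285.88 m
4–5: 2367.58 m
4–6: 2462.81 m
6–7: 2664.47 m
1–2: 2736.08 m
2–5: 2809.82 m
2–7: 2872.45 m
3–5: 2948.49 m
2–6: 3147.06 m
3–6: 3285.58 m
2–3: 3652.18 m
4–7: 3817.11 m
1–5: 3851.88 m
1–6: 4271.50 m
1–4: 4440.08 m
3–4: 4639.64 m
Closest pair: 5–6 at 421.59 m.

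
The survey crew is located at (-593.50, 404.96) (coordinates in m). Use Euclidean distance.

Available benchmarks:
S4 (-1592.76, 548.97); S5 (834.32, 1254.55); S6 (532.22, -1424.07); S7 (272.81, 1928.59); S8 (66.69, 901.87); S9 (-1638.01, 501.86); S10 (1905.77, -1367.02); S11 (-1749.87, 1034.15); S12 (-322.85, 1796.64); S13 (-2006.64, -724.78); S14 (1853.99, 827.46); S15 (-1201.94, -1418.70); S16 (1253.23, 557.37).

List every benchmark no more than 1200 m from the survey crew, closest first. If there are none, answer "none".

S8, S4, S9

Distances from (-593.50, 404.96):
S4: 1009.58 m
S5: 1661.47 m
S6: 2147.70 m
S7: 1752.70 m
S8: 826.30 m
S9: 1049.00 m
S10: 3063.70 m
S11: 1316.46 m
S12: 1417.75 m
S13: 1809.22 m
S14: 2483.69 m
S15: 1922.48 m
S16: 1853.01 m
Threshold 1200 m: S8 (826.30 m), S4 (1009.58 m), S9 (1049.00 m) are within range.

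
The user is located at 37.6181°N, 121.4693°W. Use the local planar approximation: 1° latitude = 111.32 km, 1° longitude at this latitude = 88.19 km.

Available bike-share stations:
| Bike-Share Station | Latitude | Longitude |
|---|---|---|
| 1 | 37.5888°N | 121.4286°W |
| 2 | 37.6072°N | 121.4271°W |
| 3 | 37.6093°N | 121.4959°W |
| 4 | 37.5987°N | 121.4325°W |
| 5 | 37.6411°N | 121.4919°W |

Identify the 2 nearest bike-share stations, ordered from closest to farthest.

3, 5

Distances from 37.6181°N, 121.4693°W:
1: √((-0.0293·111.32)² + (0.0407·88.19)²) = √(10.638530 + 12.883311) = 4.8499 km
2: √((-0.0109·111.32)² + (0.0422·88.19)²) = √(1.472310 + 13.850441) = 3.9144 km
3: √((-0.0088·111.32)² + (-0.0266·88.19)²) = √(0.959648 + 5.503031) = 2.5422 km
4: √((-0.0194·111.32)² + (0.0368·88.19)²) = √(4.663907 + 10.532569) = 3.8983 km
5: √((0.0230·111.32)² + (-0.0226·88.19)²) = √(6.555443 + 3.972424) = 3.2447 km
Sorted: 3 (2.5422 km) < 5 (3.2447 km) < 4 (3.8983 km) < 2 (3.9144 km) < …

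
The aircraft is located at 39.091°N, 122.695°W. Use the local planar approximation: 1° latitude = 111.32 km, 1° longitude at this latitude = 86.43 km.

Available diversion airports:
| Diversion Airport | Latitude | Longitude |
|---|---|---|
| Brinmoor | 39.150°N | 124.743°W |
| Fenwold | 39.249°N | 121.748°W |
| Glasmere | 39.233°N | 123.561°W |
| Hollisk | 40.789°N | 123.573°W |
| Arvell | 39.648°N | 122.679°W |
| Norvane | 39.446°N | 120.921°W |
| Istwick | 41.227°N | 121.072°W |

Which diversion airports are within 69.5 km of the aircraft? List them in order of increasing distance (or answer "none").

Distances from 39.091°N, 122.695°W:
Brinmoor: √((0.059·111.32)² + (-2.048·86.43)²) = √(43.13705 + 31332.05863) = 177.130 km
Fenwold: √((0.158·111.32)² + (0.947·86.43)²) = √(309.35744 + 6699.29318) = 83.718 km
Glasmere: √((0.142·111.32)² + (-0.866·86.43)²) = √(249.87516 + 5602.27999) = 76.499 km
Hollisk: √((1.698·111.32)² + (-0.878·86.43)²) = √(35729.07454 + 5758.61518) = 203.685 km
Arvell: √((0.557·111.32)² + (0.016·86.43)²) = √(3844.64979 + 1.91236) = 62.021 km
Norvane: √((0.355·111.32)² + (1.774·86.43)²) = √(1561.71975 + 23509.11373) = 158.338 km
Istwick: √((2.136·111.32)² + (1.623·86.43)²) = √(56539.10013 + 19677.32532) = 276.073 km
Threshold 69.5 km: Arvell (62.021 km) is within range.

Arvell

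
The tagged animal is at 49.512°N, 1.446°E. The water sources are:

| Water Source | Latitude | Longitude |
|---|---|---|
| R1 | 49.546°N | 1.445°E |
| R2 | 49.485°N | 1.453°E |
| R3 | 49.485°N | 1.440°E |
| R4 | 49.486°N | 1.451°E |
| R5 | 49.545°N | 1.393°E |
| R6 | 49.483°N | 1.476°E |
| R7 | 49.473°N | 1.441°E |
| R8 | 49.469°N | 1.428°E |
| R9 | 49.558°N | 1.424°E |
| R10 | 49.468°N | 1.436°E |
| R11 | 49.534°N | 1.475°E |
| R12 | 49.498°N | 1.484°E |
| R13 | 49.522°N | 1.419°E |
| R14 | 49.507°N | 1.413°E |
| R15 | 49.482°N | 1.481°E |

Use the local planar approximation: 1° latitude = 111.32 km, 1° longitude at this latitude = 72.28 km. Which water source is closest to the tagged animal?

Distances from 49.512°N, 1.446°E:
R1: 3.786 km
R2: 3.048 km
R3: 3.037 km
R4: 2.917 km
R5: 5.308 km
R6: 3.889 km
R7: 4.356 km
R8: 4.960 km
R9: 5.362 km
R10: 4.951 km
R11: 3.224 km
R12: 3.158 km
R13: 2.247 km
R14: 2.449 km
R15: 4.190 km
Minimum: R13 at 2.247 km.

R13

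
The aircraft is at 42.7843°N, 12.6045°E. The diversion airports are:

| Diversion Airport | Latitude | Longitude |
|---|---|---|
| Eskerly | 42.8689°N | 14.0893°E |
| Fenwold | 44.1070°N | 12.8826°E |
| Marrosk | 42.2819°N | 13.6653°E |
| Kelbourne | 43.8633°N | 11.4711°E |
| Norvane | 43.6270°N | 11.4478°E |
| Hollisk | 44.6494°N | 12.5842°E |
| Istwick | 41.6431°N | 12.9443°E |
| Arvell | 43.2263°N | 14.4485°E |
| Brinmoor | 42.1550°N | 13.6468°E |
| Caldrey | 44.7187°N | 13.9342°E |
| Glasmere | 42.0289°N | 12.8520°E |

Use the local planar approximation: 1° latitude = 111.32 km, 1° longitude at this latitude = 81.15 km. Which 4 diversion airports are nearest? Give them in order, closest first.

Glasmere, Marrosk, Brinmoor, Eskerly

Distances from 42.7843°N, 12.6045°E:
Eskerly: 120.8590 km
Fenwold: 148.9624 km
Marrosk: 102.6562 km
Kelbourne: 151.2842 km
Norvane: 132.7067 km
Hollisk: 207.6295 km
Istwick: 129.9966 km
Arvell: 157.5223 km
Brinmoor: 109.8260 km
Caldrey: 240.8604 km
Glasmere: 86.4564 km
Sorted: Glasmere (86.4564 km) < Marrosk (102.6562 km) < Brinmoor (109.8260 km) < Eskerly (120.8590 km) < Istwick (129.9966 km) < Norvane (132.7067 km) < …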